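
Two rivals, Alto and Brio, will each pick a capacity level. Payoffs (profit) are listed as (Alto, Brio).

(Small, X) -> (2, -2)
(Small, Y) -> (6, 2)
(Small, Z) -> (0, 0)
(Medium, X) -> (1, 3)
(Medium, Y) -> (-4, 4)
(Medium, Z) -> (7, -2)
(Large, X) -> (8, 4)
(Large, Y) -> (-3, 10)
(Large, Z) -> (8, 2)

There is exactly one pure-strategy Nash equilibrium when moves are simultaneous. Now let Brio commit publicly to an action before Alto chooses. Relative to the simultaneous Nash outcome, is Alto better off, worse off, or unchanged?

Solve by backward induction (Brio leads).
- X → Alto plays Large (best of 2, 1, 8); Brio gets 4.
- Y → Alto plays Small (best of 6, -4, -3); Brio gets 2.
- Z → Alto plays Large (best of 0, 7, 8); Brio gets 2.
Among 4, 2, 2, the best is 4 at X. Subgame-perfect outcome: (Large, X) with payoffs (8, 4).
For the simultaneous game, intersect best replies.
Alto's best replies: X→Large; Y→Small; Z→Large.
Brio's best replies: Small→Y; Medium→Y; Large→Y.
The unique mutual best reply is (Small, Y), giving (6, 2).
Alto earns 8 sequentially versus 6 at the Nash outcome: better off.

better off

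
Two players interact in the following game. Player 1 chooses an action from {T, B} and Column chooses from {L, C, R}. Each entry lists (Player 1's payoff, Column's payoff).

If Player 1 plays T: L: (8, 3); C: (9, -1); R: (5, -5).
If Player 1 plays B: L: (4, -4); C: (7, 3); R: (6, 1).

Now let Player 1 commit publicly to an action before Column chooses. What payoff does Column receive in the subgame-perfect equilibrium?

3

Solve by backward induction (Player 1 leads).
- T: BR = L, leader payoff 8.
- B: BR = C, leader payoff 7.
Among 8, 7, the best is 8 at T. Subgame-perfect outcome: (T, L) with payoffs (8, 3).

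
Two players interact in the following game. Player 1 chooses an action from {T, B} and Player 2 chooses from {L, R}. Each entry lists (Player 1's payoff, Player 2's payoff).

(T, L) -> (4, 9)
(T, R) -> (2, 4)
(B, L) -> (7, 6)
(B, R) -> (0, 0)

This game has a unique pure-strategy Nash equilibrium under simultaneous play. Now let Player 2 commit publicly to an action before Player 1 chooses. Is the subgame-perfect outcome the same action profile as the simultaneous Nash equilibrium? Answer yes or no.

Work backward from Player 1's decision.
- L: Player 1 compares 4, 7 and picks B; Player 2 would get 6.
- R: Player 1 compares 2, 0 and picks T; Player 2 would get 4.
Among 6, 4, the best is 6 at L. Subgame-perfect outcome: (B, L) with payoffs (7, 6).
Under simultaneous play:
Player 1's best replies: L→B; R→T.
Player 2's best replies: T→L; B→L.
The unique mutual best reply is (B, L), giving (7, 6).
Sequential outcome (B, L) coincides with the Nash profile (B, L).

yes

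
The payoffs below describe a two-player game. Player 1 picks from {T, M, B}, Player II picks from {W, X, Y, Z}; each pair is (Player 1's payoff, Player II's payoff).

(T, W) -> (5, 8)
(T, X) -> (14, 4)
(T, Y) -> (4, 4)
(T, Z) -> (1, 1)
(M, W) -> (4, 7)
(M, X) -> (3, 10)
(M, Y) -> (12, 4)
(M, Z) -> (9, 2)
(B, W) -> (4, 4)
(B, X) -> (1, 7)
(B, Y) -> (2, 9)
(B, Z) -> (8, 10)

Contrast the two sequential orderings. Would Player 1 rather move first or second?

If Player 1 leads: Player II's best replies are T→W, M→X, B→Z; Player 1's induced payoffs 5, 3, 8; outcome (B, Z), payoffs (8, 10).
If Player II leads: Player 1's best replies are W→T, X→T, Y→M, Z→M; Player II's induced payoffs 8, 4, 4, 2; outcome (T, W), payoffs (5, 8).
Player 1 gets 8 moving first and 5 moving second, so Player 1 prefers to move first.

first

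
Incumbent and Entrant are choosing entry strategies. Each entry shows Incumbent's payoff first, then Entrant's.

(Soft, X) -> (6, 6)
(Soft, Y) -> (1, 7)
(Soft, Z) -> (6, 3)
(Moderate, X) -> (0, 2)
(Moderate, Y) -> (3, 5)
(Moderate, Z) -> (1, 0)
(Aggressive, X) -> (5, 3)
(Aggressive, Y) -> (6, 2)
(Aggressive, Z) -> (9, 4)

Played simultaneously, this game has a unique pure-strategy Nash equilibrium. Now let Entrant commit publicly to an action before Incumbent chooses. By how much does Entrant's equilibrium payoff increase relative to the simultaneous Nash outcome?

2

Work backward from Incumbent's decision.
- X: Incumbent compares 6, 0, 5 and picks Soft; Entrant would get 6.
- Y: Incumbent compares 1, 3, 6 and picks Aggressive; Entrant would get 2.
- Z: Incumbent compares 6, 1, 9 and picks Aggressive; Entrant would get 4.
Entrant's induced payoffs are 6, 2, 4, so Entrant commits to X. Subgame-perfect outcome: (Soft, X) with payoffs (6, 6).
For the simultaneous game, intersect best replies.
Incumbent's best replies: X→Soft; Y→Aggressive; Z→Aggressive.
Entrant's best replies: Soft→Y; Moderate→Y; Aggressive→Z.
Only (Aggressive, Z) has each player best-responding; Nash payoffs (9, 4).
Entrant's commitment gain: 6 − 4 = 2.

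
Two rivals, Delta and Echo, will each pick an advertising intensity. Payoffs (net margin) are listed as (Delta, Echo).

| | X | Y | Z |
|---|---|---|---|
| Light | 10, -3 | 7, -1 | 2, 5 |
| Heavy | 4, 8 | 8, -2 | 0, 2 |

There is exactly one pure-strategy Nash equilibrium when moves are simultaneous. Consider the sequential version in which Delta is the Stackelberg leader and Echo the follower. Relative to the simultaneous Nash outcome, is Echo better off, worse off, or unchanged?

Work backward from Echo's decision.
- Light: BR = Z, leader payoff 2.
- Heavy: BR = X, leader payoff 4.
Maximizing over 2, 4, Delta chooses Heavy. Subgame-perfect outcome: (Heavy, X) with payoffs (4, 8).
For the simultaneous game, intersect best replies.
Delta's best replies: X→Light; Y→Heavy; Z→Light.
Echo's best replies: Light→Z; Heavy→X.
The unique mutual best reply is (Light, Z), giving (2, 5).
Echo earns 8 sequentially versus 5 at the Nash outcome: better off.

better off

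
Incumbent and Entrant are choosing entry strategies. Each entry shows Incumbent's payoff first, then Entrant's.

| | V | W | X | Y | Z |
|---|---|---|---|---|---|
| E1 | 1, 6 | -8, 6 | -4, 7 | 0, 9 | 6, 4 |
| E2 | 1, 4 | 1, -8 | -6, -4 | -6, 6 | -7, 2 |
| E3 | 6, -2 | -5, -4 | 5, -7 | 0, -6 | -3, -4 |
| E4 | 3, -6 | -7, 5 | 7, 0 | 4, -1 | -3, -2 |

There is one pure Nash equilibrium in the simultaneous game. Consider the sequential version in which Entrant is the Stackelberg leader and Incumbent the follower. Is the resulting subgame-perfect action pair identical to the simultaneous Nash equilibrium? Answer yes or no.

Solve by backward induction (Entrant leads).
- V: Incumbent compares 1, 1, 6, 3 and picks E3; Entrant would get -2.
- W: Incumbent compares -8, 1, -5, -7 and picks E2; Entrant would get -8.
- X: Incumbent compares -4, -6, 5, 7 and picks E4; Entrant would get 0.
- Y: Incumbent compares 0, -6, 0, 4 and picks E4; Entrant would get -1.
- Z: Incumbent compares 6, -7, -3, -3 and picks E1; Entrant would get 4.
Entrant's induced payoffs are -2, -8, 0, -1, 4, so Entrant commits to Z. Subgame-perfect outcome: (E1, Z) with payoffs (6, 4).
Under simultaneous play:
Incumbent's best replies: V→E3; W→E2; X→E4; Y→E4; Z→E1.
Entrant's best replies: E1→Y; E2→Y; E3→V; E4→W.
Only (E3, V) has each player best-responding; Nash payoffs (6, -2).
Sequential outcome (E1, Z) differs from the Nash profile (E3, V).

no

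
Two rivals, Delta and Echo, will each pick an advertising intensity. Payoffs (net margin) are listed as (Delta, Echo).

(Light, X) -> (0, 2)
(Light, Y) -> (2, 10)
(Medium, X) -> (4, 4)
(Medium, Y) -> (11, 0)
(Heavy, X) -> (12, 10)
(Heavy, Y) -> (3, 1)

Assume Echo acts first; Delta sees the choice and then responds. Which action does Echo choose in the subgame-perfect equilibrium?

X

Solve by backward induction (Echo leads).
- X: Delta compares 0, 4, 12 and picks Heavy; Echo would get 10.
- Y: Delta compares 2, 11, 3 and picks Medium; Echo would get 0.
Maximizing over 10, 0, Echo chooses X. Subgame-perfect outcome: (Heavy, X) with payoffs (12, 10).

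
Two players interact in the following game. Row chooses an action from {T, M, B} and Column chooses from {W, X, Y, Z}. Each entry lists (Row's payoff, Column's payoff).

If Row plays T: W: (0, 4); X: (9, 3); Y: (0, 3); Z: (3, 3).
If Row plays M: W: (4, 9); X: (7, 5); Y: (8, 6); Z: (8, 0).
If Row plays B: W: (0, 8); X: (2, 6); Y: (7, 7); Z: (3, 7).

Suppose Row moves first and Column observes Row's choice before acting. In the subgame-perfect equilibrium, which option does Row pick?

M

Column best-responds to each possible Row move:
- T → Column plays W (best of 4, 3, 3, 3); Row gets 0.
- M → Column plays W (best of 9, 5, 6, 0); Row gets 4.
- B → Column plays W (best of 8, 6, 7, 7); Row gets 0.
Among 0, 4, 0, the best is 4 at M. Subgame-perfect outcome: (M, W) with payoffs (4, 9).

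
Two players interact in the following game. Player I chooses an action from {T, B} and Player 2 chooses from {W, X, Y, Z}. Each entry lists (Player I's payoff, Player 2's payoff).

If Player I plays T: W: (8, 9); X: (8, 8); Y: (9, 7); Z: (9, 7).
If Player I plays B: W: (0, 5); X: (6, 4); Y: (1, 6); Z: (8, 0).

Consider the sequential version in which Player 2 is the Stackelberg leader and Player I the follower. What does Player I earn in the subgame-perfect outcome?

8

Player I best-responds to each possible Player 2 move:
- W → Player I plays T (best of 8, 0); Player 2 gets 9.
- X → Player I plays T (best of 8, 6); Player 2 gets 8.
- Y → Player I plays T (best of 9, 1); Player 2 gets 7.
- Z → Player I plays T (best of 9, 8); Player 2 gets 7.
Player 2's induced payoffs are 9, 8, 7, 7, so Player 2 commits to W. Subgame-perfect outcome: (T, W) with payoffs (8, 9).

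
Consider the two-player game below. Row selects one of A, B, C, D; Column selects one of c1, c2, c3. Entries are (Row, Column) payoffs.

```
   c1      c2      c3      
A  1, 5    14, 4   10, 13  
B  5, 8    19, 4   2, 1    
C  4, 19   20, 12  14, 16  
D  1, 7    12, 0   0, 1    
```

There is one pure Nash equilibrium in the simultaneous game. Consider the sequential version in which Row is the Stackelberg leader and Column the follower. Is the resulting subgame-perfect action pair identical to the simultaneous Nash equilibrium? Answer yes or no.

Column best-responds to each possible Row move:
- A: Column compares 5, 4, 13 and picks c3; Row would get 10.
- B: Column compares 8, 4, 1 and picks c1; Row would get 5.
- C: Column compares 19, 12, 16 and picks c1; Row would get 4.
- D: Column compares 7, 0, 1 and picks c1; Row would get 1.
Among 10, 5, 4, 1, the best is 10 at A. Subgame-perfect outcome: (A, c3) with payoffs (10, 13).
Now find the simultaneous Nash equilibrium.
Row's best replies: c1→B; c2→C; c3→C.
Column's best replies: A→c3; B→c1; C→c1; D→c1.
Only (B, c1) has each player best-responding; Nash payoffs (5, 8).
Sequential outcome (A, c3) differs from the Nash profile (B, c1).

no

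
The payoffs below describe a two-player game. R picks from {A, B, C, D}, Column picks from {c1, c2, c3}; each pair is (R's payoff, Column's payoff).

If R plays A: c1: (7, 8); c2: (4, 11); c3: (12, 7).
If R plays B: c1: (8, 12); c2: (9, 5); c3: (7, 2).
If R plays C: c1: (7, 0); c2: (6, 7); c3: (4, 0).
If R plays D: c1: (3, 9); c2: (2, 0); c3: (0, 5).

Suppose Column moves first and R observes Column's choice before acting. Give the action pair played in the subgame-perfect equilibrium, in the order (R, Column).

(B, c1)

Solve by backward induction (Column leads).
- c1: BR = B, leader payoff 12.
- c2: BR = B, leader payoff 5.
- c3: BR = A, leader payoff 7.
Among 12, 5, 7, the best is 12 at c1. Subgame-perfect outcome: (B, c1) with payoffs (8, 12).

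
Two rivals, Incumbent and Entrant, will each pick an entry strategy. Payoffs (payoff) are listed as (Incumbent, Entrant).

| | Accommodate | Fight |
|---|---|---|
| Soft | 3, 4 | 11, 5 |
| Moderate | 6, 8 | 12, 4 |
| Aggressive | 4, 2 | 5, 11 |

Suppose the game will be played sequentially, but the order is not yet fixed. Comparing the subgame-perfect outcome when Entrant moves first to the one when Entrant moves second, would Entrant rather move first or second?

first

If Incumbent leads: Entrant's best replies are Soft→Fight, Moderate→Accommodate, Aggressive→Fight; Incumbent's induced payoffs 11, 6, 5; outcome (Soft, Fight), payoffs (11, 5).
If Entrant leads: Incumbent's best replies are Accommodate→Moderate, Fight→Moderate; Entrant's induced payoffs 8, 4; outcome (Moderate, Accommodate), payoffs (6, 8).
Entrant gets 8 moving first and 5 moving second, so Entrant prefers to move first.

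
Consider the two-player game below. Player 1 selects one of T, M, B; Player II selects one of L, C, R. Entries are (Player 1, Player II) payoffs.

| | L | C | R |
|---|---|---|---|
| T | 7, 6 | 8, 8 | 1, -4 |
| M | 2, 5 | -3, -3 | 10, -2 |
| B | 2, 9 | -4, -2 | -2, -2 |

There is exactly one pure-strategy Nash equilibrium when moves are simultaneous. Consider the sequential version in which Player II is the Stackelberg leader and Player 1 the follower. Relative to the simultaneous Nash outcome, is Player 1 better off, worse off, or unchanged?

Backward induction with Player II moving first.
- L → Player 1 plays T (best of 7, 2, 2); Player II gets 6.
- C → Player 1 plays T (best of 8, -3, -4); Player II gets 8.
- R → Player 1 plays M (best of 1, 10, -2); Player II gets -2.
Player II's induced payoffs are 6, 8, -2, so Player II commits to C. Subgame-perfect outcome: (T, C) with payoffs (8, 8).
Now find the simultaneous Nash equilibrium.
Player 1's best replies: L→T; C→T; R→M.
Player II's best replies: T→C; M→L; B→L.
Only (T, C) has each player best-responding; Nash payoffs (8, 8).
Player 1 earns 8 sequentially versus 8 at the Nash outcome: unchanged.

unchanged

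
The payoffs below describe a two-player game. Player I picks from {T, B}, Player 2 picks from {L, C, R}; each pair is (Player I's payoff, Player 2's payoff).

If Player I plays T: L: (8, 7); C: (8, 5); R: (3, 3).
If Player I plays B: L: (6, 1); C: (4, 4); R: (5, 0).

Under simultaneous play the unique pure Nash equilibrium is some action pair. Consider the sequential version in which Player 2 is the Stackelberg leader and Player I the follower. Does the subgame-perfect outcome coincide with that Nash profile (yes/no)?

yes

Solve by backward induction (Player 2 leads).
- L: Player I compares 8, 6 and picks T; Player 2 would get 7.
- C: Player I compares 8, 4 and picks T; Player 2 would get 5.
- R: Player I compares 3, 5 and picks B; Player 2 would get 0.
Among 7, 5, 0, the best is 7 at L. Subgame-perfect outcome: (T, L) with payoffs (8, 7).
Under simultaneous play:
Player I's best replies: L→T; C→T; R→B.
Player 2's best replies: T→L; B→C.
The unique mutual best reply is (T, L), giving (8, 7).
Sequential outcome (T, L) coincides with the Nash profile (T, L).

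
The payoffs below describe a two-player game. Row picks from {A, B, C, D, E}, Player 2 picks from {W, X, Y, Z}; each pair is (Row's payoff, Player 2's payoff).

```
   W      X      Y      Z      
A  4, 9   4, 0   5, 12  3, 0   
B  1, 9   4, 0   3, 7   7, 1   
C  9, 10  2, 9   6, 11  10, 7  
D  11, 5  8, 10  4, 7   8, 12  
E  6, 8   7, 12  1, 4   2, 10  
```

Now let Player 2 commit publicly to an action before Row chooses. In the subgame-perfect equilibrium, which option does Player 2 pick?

Work backward from Row's decision.
- W: BR = D, leader payoff 5.
- X: BR = D, leader payoff 10.
- Y: BR = C, leader payoff 11.
- Z: BR = C, leader payoff 7.
Among 5, 10, 11, 7, the best is 11 at Y. Subgame-perfect outcome: (C, Y) with payoffs (6, 11).

Y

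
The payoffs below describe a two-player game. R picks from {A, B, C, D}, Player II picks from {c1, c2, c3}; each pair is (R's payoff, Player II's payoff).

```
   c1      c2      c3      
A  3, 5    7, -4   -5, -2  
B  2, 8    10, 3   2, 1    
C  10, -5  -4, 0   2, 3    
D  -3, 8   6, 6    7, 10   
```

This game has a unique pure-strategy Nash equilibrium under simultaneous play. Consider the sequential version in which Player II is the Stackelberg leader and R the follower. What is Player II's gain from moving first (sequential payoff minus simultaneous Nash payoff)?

Work backward from R's decision.
- c1: BR = C, leader payoff -5.
- c2: BR = B, leader payoff 3.
- c3: BR = D, leader payoff 10.
Maximizing over -5, 3, 10, Player II chooses c3. Subgame-perfect outcome: (D, c3) with payoffs (7, 10).
For the simultaneous game, intersect best replies.
R's best replies: c1→C; c2→B; c3→D.
Player II's best replies: A→c1; B→c1; C→c3; D→c3.
The unique mutual best reply is (D, c3), giving (7, 10).
Player II's commitment gain: 10 − 10 = 0.

0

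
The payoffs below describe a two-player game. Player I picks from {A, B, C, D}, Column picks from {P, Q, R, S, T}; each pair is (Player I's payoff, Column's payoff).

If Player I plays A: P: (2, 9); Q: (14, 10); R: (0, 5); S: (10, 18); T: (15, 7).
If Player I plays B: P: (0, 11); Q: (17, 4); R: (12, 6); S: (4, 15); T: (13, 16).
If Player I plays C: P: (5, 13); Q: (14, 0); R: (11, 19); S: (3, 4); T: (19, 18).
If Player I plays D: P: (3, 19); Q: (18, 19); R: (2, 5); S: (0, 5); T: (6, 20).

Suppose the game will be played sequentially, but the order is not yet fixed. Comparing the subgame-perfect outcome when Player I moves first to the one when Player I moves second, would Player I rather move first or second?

If Player I leads: Column's best replies are A→S, B→T, C→R, D→T; Player I's induced payoffs 10, 13, 11, 6; outcome (B, T), payoffs (13, 16).
If Column leads: Player I's best replies are P→C, Q→D, R→B, S→A, T→C; Column's induced payoffs 13, 19, 6, 18, 18; outcome (D, Q), payoffs (18, 19).
Player I gets 13 moving first and 18 moving second, so Player I prefers to move second.

second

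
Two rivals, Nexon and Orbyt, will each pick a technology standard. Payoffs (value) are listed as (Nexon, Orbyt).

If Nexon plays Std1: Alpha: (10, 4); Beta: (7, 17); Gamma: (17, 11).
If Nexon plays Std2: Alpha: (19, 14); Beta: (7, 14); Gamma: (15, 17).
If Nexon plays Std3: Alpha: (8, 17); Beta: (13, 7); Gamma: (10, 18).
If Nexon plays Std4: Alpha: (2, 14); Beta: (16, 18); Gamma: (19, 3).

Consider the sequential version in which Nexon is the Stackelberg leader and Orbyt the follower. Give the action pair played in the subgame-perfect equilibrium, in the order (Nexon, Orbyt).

(Std4, Beta)

Backward induction with Nexon moving first.
- Std1: BR = Beta, leader payoff 7.
- Std2: BR = Gamma, leader payoff 15.
- Std3: BR = Gamma, leader payoff 10.
- Std4: BR = Beta, leader payoff 16.
Among 7, 15, 10, 16, the best is 16 at Std4. Subgame-perfect outcome: (Std4, Beta) with payoffs (16, 18).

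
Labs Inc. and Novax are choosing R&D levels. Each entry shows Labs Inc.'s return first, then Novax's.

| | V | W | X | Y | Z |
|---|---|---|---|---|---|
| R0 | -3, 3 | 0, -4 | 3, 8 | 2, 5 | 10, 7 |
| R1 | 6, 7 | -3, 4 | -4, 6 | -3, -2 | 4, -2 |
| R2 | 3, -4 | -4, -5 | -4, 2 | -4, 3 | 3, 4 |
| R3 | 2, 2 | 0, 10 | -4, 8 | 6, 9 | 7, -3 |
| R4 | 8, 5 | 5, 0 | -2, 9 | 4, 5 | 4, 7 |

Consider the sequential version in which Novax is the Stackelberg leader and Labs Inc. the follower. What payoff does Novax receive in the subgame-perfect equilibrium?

9

Solve by backward induction (Novax leads).
- V → Labs Inc. plays R4 (best of -3, 6, 3, 2, 8); Novax gets 5.
- W → Labs Inc. plays R4 (best of 0, -3, -4, 0, 5); Novax gets 0.
- X → Labs Inc. plays R0 (best of 3, -4, -4, -4, -2); Novax gets 8.
- Y → Labs Inc. plays R3 (best of 2, -3, -4, 6, 4); Novax gets 9.
- Z → Labs Inc. plays R0 (best of 10, 4, 3, 7, 4); Novax gets 7.
Novax's induced payoffs are 5, 0, 8, 9, 7, so Novax commits to Y. Subgame-perfect outcome: (R3, Y) with payoffs (6, 9).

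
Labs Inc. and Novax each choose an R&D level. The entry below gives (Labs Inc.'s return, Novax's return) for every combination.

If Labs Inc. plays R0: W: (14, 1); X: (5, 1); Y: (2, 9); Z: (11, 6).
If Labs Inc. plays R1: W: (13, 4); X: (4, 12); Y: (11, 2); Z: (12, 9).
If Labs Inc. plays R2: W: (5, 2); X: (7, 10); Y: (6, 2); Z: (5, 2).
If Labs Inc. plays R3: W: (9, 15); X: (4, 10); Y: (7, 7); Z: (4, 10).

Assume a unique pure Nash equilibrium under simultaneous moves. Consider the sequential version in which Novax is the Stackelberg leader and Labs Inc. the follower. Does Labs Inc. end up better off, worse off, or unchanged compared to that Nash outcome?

unchanged

Labs Inc. best-responds to each possible Novax move:
- W: BR = R0, leader payoff 1.
- X: BR = R2, leader payoff 10.
- Y: BR = R1, leader payoff 2.
- Z: BR = R1, leader payoff 9.
Novax's induced payoffs are 1, 10, 2, 9, so Novax commits to X. Subgame-perfect outcome: (R2, X) with payoffs (7, 10).
For the simultaneous game, intersect best replies.
Labs Inc.'s best replies: W→R0; X→R2; Y→R1; Z→R1.
Novax's best replies: R0→Y; R1→X; R2→X; R3→W.
Only (R2, X) has each player best-responding; Nash payoffs (7, 10).
Labs Inc. earns 7 sequentially versus 7 at the Nash outcome: unchanged.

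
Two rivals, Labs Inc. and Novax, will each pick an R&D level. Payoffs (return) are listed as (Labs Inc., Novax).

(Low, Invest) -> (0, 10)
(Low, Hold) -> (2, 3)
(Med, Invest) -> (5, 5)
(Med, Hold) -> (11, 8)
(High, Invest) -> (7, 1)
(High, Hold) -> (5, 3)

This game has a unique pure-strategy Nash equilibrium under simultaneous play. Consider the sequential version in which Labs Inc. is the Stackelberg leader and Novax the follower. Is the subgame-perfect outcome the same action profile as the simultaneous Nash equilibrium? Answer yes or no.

yes

Work backward from Novax's decision.
- Low: BR = Invest, leader payoff 0.
- Med: BR = Hold, leader payoff 11.
- High: BR = Hold, leader payoff 5.
Among 0, 11, 5, the best is 11 at Med. Subgame-perfect outcome: (Med, Hold) with payoffs (11, 8).
Under simultaneous play:
Labs Inc.'s best replies: Invest→High; Hold→Med.
Novax's best replies: Low→Invest; Med→Hold; High→Hold.
The unique mutual best reply is (Med, Hold), giving (11, 8).
Sequential outcome (Med, Hold) coincides with the Nash profile (Med, Hold).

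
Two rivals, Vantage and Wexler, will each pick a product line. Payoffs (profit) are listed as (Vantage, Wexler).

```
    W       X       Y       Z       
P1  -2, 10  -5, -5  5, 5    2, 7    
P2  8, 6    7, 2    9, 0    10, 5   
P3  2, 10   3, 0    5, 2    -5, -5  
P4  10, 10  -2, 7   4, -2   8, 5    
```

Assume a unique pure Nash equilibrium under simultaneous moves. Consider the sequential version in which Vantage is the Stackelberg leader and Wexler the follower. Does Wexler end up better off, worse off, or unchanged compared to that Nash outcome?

unchanged

Wexler best-responds to each possible Vantage move:
- P1 → Wexler plays W (best of 10, -5, 5, 7); Vantage gets -2.
- P2 → Wexler plays W (best of 6, 2, 0, 5); Vantage gets 8.
- P3 → Wexler plays W (best of 10, 0, 2, -5); Vantage gets 2.
- P4 → Wexler plays W (best of 10, 7, -2, 5); Vantage gets 10.
Maximizing over -2, 8, 2, 10, Vantage chooses P4. Subgame-perfect outcome: (P4, W) with payoffs (10, 10).
Now find the simultaneous Nash equilibrium.
Vantage's best replies: W→P4; X→P2; Y→P2; Z→P2.
Wexler's best replies: P1→W; P2→W; P3→W; P4→W.
Only (P4, W) has each player best-responding; Nash payoffs (10, 10).
Wexler earns 10 sequentially versus 10 at the Nash outcome: unchanged.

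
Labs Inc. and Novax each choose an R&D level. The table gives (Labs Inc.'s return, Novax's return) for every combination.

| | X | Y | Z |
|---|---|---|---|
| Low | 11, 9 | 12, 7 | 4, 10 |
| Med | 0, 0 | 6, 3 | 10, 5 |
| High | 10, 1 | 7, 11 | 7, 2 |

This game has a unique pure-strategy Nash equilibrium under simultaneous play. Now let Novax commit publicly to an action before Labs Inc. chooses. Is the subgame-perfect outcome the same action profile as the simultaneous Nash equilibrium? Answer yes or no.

Work backward from Labs Inc.'s decision.
- X → Labs Inc. plays Low (best of 11, 0, 10); Novax gets 9.
- Y → Labs Inc. plays Low (best of 12, 6, 7); Novax gets 7.
- Z → Labs Inc. plays Med (best of 4, 10, 7); Novax gets 5.
Among 9, 7, 5, the best is 9 at X. Subgame-perfect outcome: (Low, X) with payoffs (11, 9).
Under simultaneous play:
Labs Inc.'s best replies: X→Low; Y→Low; Z→Med.
Novax's best replies: Low→Z; Med→Z; High→Y.
Only (Med, Z) has each player best-responding; Nash payoffs (10, 5).
Sequential outcome (Low, X) differs from the Nash profile (Med, Z).

no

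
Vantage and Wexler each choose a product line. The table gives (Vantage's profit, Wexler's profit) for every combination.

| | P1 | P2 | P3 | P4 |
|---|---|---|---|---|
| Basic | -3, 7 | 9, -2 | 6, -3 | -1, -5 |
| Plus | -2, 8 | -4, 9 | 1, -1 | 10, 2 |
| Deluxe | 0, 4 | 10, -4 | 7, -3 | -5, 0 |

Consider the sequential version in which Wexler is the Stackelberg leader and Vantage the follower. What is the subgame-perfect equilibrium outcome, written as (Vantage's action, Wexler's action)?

Backward induction with Wexler moving first.
- P1: Vantage compares -3, -2, 0 and picks Deluxe; Wexler would get 4.
- P2: Vantage compares 9, -4, 10 and picks Deluxe; Wexler would get -4.
- P3: Vantage compares 6, 1, 7 and picks Deluxe; Wexler would get -3.
- P4: Vantage compares -1, 10, -5 and picks Plus; Wexler would get 2.
Wexler's induced payoffs are 4, -4, -3, 2, so Wexler commits to P1. Subgame-perfect outcome: (Deluxe, P1) with payoffs (0, 4).

(Deluxe, P1)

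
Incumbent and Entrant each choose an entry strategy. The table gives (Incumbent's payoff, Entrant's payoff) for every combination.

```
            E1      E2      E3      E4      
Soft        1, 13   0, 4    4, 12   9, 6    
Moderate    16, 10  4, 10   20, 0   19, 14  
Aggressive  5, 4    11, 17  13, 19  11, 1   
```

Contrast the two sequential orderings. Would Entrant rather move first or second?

first

If Incumbent leads: Entrant's best replies are Soft→E1, Moderate→E4, Aggressive→E3; Incumbent's induced payoffs 1, 19, 13; outcome (Moderate, E4), payoffs (19, 14).
If Entrant leads: Incumbent's best replies are E1→Moderate, E2→Aggressive, E3→Moderate, E4→Moderate; Entrant's induced payoffs 10, 17, 0, 14; outcome (Aggressive, E2), payoffs (11, 17).
Entrant gets 17 moving first and 14 moving second, so Entrant prefers to move first.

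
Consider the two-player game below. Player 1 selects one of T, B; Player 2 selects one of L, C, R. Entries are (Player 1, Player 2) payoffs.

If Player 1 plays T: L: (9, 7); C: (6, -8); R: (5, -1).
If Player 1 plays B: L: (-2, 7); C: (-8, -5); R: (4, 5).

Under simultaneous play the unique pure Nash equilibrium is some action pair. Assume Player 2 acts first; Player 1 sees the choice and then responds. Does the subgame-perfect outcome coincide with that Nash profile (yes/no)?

Player 1 best-responds to each possible Player 2 move:
- L: Player 1 compares 9, -2 and picks T; Player 2 would get 7.
- C: Player 1 compares 6, -8 and picks T; Player 2 would get -8.
- R: Player 1 compares 5, 4 and picks T; Player 2 would get -1.
Among 7, -8, -1, the best is 7 at L. Subgame-perfect outcome: (T, L) with payoffs (9, 7).
Under simultaneous play:
Player 1's best replies: L→T; C→T; R→T.
Player 2's best replies: T→L; B→L.
The unique mutual best reply is (T, L), giving (9, 7).
Sequential outcome (T, L) coincides with the Nash profile (T, L).

yes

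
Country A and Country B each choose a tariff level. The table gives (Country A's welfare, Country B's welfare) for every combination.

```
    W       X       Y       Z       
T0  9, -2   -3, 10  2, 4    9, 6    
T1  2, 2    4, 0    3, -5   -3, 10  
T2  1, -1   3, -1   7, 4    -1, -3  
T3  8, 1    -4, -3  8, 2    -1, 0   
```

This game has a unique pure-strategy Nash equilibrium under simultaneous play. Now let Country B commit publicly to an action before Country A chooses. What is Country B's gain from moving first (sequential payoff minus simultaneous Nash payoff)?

Country A best-responds to each possible Country B move:
- W: Country A compares 9, 2, 1, 8 and picks T0; Country B would get -2.
- X: Country A compares -3, 4, 3, -4 and picks T1; Country B would get 0.
- Y: Country A compares 2, 3, 7, 8 and picks T3; Country B would get 2.
- Z: Country A compares 9, -3, -1, -1 and picks T0; Country B would get 6.
Maximizing over -2, 0, 2, 6, Country B chooses Z. Subgame-perfect outcome: (T0, Z) with payoffs (9, 6).
Now find the simultaneous Nash equilibrium.
Country A's best replies: W→T0; X→T1; Y→T3; Z→T0.
Country B's best replies: T0→X; T1→Z; T2→Y; T3→Y.
The unique mutual best reply is (T3, Y), giving (8, 2).
Country B's commitment gain: 6 − 2 = 4.

4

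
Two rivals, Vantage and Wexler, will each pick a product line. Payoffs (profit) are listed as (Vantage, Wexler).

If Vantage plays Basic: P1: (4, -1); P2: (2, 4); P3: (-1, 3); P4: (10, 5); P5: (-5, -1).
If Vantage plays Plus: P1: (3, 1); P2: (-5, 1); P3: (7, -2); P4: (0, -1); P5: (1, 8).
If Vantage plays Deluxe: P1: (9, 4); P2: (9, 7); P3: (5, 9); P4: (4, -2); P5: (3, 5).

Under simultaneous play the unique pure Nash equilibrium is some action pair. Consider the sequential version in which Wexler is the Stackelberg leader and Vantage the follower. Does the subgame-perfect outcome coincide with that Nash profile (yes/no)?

Vantage best-responds to each possible Wexler move:
- P1 → Vantage plays Deluxe (best of 4, 3, 9); Wexler gets 4.
- P2 → Vantage plays Deluxe (best of 2, -5, 9); Wexler gets 7.
- P3 → Vantage plays Plus (best of -1, 7, 5); Wexler gets -2.
- P4 → Vantage plays Basic (best of 10, 0, 4); Wexler gets 5.
- P5 → Vantage plays Deluxe (best of -5, 1, 3); Wexler gets 5.
Wexler's induced payoffs are 4, 7, -2, 5, 5, so Wexler commits to P2. Subgame-perfect outcome: (Deluxe, P2) with payoffs (9, 7).
Under simultaneous play:
Vantage's best replies: P1→Deluxe; P2→Deluxe; P3→Plus; P4→Basic; P5→Deluxe.
Wexler's best replies: Basic→P4; Plus→P5; Deluxe→P3.
Only (Basic, P4) has each player best-responding; Nash payoffs (10, 5).
Sequential outcome (Deluxe, P2) differs from the Nash profile (Basic, P4).

no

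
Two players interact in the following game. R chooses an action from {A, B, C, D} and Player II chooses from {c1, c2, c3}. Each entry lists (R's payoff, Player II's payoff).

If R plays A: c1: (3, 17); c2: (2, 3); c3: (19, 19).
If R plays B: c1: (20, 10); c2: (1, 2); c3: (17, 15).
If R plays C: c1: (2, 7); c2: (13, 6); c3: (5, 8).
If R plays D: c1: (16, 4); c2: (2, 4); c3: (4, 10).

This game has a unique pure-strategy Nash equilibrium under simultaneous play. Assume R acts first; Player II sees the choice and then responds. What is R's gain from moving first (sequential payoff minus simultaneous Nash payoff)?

Solve by backward induction (R leads).
- A → Player II plays c3 (best of 17, 3, 19); R gets 19.
- B → Player II plays c3 (best of 10, 2, 15); R gets 17.
- C → Player II plays c3 (best of 7, 6, 8); R gets 5.
- D → Player II plays c3 (best of 4, 4, 10); R gets 4.
Among 19, 17, 5, 4, the best is 19 at A. Subgame-perfect outcome: (A, c3) with payoffs (19, 19).
Under simultaneous play:
R's best replies: c1→B; c2→C; c3→A.
Player II's best replies: A→c3; B→c3; C→c3; D→c3.
The unique mutual best reply is (A, c3), giving (19, 19).
R's commitment gain: 19 − 19 = 0.

0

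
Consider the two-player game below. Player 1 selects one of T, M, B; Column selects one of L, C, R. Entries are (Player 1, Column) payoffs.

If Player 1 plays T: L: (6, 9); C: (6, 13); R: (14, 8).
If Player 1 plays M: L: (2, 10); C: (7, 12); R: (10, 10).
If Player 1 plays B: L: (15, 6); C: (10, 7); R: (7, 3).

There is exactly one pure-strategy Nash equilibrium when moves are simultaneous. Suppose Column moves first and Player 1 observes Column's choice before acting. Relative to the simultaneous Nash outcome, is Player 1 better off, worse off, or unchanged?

Work backward from Player 1's decision.
- L → Player 1 plays B (best of 6, 2, 15); Column gets 6.
- C → Player 1 plays B (best of 6, 7, 10); Column gets 7.
- R → Player 1 plays T (best of 14, 10, 7); Column gets 8.
Maximizing over 6, 7, 8, Column chooses R. Subgame-perfect outcome: (T, R) with payoffs (14, 8).
For the simultaneous game, intersect best replies.
Player 1's best replies: L→B; C→B; R→T.
Column's best replies: T→C; M→C; B→C.
Only (B, C) has each player best-responding; Nash payoffs (10, 7).
Player 1 earns 14 sequentially versus 10 at the Nash outcome: better off.

better off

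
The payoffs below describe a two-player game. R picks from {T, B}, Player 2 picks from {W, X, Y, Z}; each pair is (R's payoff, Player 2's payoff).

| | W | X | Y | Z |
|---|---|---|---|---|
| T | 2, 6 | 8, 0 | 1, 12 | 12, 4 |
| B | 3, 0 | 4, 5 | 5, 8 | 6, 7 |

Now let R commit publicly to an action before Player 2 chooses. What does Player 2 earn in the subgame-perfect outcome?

8

Backward induction with R moving first.
- T → Player 2 plays Y (best of 6, 0, 12, 4); R gets 1.
- B → Player 2 plays Y (best of 0, 5, 8, 7); R gets 5.
R's induced payoffs are 1, 5, so R commits to B. Subgame-perfect outcome: (B, Y) with payoffs (5, 8).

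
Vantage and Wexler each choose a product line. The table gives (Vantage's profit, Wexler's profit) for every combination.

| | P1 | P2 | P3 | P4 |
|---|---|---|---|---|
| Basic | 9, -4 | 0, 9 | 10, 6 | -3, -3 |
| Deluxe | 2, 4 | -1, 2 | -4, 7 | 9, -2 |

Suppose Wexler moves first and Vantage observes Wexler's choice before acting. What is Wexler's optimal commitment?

P2

Solve by backward induction (Wexler leads).
- P1: Vantage compares 9, 2 and picks Basic; Wexler would get -4.
- P2: Vantage compares 0, -1 and picks Basic; Wexler would get 9.
- P3: Vantage compares 10, -4 and picks Basic; Wexler would get 6.
- P4: Vantage compares -3, 9 and picks Deluxe; Wexler would get -2.
Maximizing over -4, 9, 6, -2, Wexler chooses P2. Subgame-perfect outcome: (Basic, P2) with payoffs (0, 9).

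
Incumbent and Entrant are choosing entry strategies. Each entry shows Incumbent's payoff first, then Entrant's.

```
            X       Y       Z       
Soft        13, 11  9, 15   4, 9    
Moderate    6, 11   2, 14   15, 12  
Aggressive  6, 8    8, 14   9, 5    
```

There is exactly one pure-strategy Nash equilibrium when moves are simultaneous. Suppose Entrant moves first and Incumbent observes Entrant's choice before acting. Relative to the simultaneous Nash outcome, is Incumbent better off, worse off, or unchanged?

Solve by backward induction (Entrant leads).
- X: BR = Soft, leader payoff 11.
- Y: BR = Soft, leader payoff 15.
- Z: BR = Moderate, leader payoff 12.
Among 11, 15, 12, the best is 15 at Y. Subgame-perfect outcome: (Soft, Y) with payoffs (9, 15).
Under simultaneous play:
Incumbent's best replies: X→Soft; Y→Soft; Z→Moderate.
Entrant's best replies: Soft→Y; Moderate→Y; Aggressive→Y.
The unique mutual best reply is (Soft, Y), giving (9, 15).
Incumbent earns 9 sequentially versus 9 at the Nash outcome: unchanged.

unchanged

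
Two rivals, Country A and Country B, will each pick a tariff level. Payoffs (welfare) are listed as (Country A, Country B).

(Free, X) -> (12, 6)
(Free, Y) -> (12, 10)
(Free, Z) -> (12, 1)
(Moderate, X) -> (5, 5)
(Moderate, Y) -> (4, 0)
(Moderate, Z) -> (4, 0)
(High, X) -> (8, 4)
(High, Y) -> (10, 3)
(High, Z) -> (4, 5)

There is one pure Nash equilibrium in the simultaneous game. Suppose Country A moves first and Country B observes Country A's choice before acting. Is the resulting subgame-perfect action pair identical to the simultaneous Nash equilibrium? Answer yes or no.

yes

Solve by backward induction (Country A leads).
- Free: Country B compares 6, 10, 1 and picks Y; Country A would get 12.
- Moderate: Country B compares 5, 0, 0 and picks X; Country A would get 5.
- High: Country B compares 4, 3, 5 and picks Z; Country A would get 4.
Maximizing over 12, 5, 4, Country A chooses Free. Subgame-perfect outcome: (Free, Y) with payoffs (12, 10).
Now find the simultaneous Nash equilibrium.
Country A's best replies: X→Free; Y→Free; Z→Free.
Country B's best replies: Free→Y; Moderate→X; High→Z.
Only (Free, Y) has each player best-responding; Nash payoffs (12, 10).
Sequential outcome (Free, Y) coincides with the Nash profile (Free, Y).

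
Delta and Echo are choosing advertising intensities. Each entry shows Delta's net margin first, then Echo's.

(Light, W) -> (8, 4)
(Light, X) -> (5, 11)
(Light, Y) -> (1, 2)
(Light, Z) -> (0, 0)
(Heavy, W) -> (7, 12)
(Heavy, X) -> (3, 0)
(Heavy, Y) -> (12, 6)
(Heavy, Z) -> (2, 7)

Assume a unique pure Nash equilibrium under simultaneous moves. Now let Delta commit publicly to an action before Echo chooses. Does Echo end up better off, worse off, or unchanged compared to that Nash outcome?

better off

Work backward from Echo's decision.
- Light: BR = X, leader payoff 5.
- Heavy: BR = W, leader payoff 7.
Among 5, 7, the best is 7 at Heavy. Subgame-perfect outcome: (Heavy, W) with payoffs (7, 12).
Under simultaneous play:
Delta's best replies: W→Light; X→Light; Y→Heavy; Z→Heavy.
Echo's best replies: Light→X; Heavy→W.
The unique mutual best reply is (Light, X), giving (5, 11).
Echo earns 12 sequentially versus 11 at the Nash outcome: better off.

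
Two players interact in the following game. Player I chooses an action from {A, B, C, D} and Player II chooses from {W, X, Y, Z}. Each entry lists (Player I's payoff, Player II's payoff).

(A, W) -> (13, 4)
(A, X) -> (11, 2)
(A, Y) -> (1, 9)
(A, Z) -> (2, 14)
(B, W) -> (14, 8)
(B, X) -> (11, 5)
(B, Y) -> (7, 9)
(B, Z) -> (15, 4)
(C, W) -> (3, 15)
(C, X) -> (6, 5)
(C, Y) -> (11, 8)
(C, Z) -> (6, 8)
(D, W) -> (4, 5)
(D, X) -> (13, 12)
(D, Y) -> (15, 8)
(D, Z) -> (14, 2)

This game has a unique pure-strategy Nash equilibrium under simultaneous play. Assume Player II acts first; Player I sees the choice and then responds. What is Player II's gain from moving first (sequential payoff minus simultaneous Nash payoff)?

0

Player I best-responds to each possible Player II move:
- W → Player I plays B (best of 13, 14, 3, 4); Player II gets 8.
- X → Player I plays D (best of 11, 11, 6, 13); Player II gets 12.
- Y → Player I plays D (best of 1, 7, 11, 15); Player II gets 8.
- Z → Player I plays B (best of 2, 15, 6, 14); Player II gets 4.
Player II's induced payoffs are 8, 12, 8, 4, so Player II commits to X. Subgame-perfect outcome: (D, X) with payoffs (13, 12).
Under simultaneous play:
Player I's best replies: W→B; X→D; Y→D; Z→B.
Player II's best replies: A→Z; B→Y; C→W; D→X.
Only (D, X) has each player best-responding; Nash payoffs (13, 12).
Player II's commitment gain: 12 − 12 = 0.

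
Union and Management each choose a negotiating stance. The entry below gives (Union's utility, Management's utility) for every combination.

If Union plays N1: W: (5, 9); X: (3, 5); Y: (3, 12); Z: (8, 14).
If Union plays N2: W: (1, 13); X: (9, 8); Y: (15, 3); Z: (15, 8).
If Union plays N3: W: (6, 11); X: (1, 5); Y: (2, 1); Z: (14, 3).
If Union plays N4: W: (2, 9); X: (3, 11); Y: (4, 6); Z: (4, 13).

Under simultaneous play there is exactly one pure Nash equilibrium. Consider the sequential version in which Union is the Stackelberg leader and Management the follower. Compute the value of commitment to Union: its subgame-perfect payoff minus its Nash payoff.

Management best-responds to each possible Union move:
- N1: Management compares 9, 5, 12, 14 and picks Z; Union would get 8.
- N2: Management compares 13, 8, 3, 8 and picks W; Union would get 1.
- N3: Management compares 11, 5, 1, 3 and picks W; Union would get 6.
- N4: Management compares 9, 11, 6, 13 and picks Z; Union would get 4.
Union's induced payoffs are 8, 1, 6, 4, so Union commits to N1. Subgame-perfect outcome: (N1, Z) with payoffs (8, 14).
For the simultaneous game, intersect best replies.
Union's best replies: W→N3; X→N2; Y→N2; Z→N2.
Management's best replies: N1→Z; N2→W; N3→W; N4→Z.
Only (N3, W) has each player best-responding; Nash payoffs (6, 11).
Union's commitment gain: 8 − 6 = 2.

2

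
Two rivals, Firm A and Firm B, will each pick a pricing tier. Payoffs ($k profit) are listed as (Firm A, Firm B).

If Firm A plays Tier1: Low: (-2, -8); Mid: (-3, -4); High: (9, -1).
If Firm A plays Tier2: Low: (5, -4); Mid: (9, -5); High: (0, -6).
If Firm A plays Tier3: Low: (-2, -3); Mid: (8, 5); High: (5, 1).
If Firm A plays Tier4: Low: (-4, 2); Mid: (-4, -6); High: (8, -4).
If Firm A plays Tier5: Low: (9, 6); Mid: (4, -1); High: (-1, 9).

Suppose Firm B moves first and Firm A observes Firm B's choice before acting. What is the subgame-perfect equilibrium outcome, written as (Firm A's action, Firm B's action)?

(Tier5, Low)

Work backward from Firm A's decision.
- Low: BR = Tier5, leader payoff 6.
- Mid: BR = Tier2, leader payoff -5.
- High: BR = Tier1, leader payoff -1.
Among 6, -5, -1, the best is 6 at Low. Subgame-perfect outcome: (Tier5, Low) with payoffs (9, 6).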